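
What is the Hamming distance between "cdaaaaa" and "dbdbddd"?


Comparing "cdaaaaa" and "dbdbddd" position by position:
  Position 0: 'c' vs 'd' => differ
  Position 1: 'd' vs 'b' => differ
  Position 2: 'a' vs 'd' => differ
  Position 3: 'a' vs 'b' => differ
  Position 4: 'a' vs 'd' => differ
  Position 5: 'a' vs 'd' => differ
  Position 6: 'a' vs 'd' => differ
Total differences (Hamming distance): 7

7


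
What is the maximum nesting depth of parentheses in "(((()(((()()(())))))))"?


Input: "(((()(((()()(())))))))"
Tracking depth:
  Position 0 '(': depth becomes 1
  Position 1 '(': depth becomes 2
  Position 2 '(': depth becomes 3
  Position 3 '(': depth becomes 4
  Position 4 ')': depth becomes 3
  Position 5 '(': depth becomes 4
  Position 6 '(': depth becomes 5
  Position 7 '(': depth becomes 6
  Position 8 '(': depth becomes 7
  Position 9 ')': depth becomes 6
  Position 10 '(': depth becomes 7
  Position 11 ')': depth becomes 6
  Position 12 '(': depth becomes 7
  Position 13 '(': depth becomes 8
  Position 14 ')': depth becomes 7
  Position 15 ')': depth becomes 6
  Position 16 ')': depth becomes 5
  Position 17 ')': depth becomes 4
  Position 18 ')': depth becomes 3
  Position 19 ')': depth becomes 2
  Position 20 ')': depth becomes 1
  Position 21 ')': depth becomes 0
Maximum depth reached: 8

8


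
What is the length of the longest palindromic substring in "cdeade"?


Input: "cdeade"
Checking substrings for palindromes:
  No multi-char palindromic substrings found
Longest palindromic substring: "c" with length 1

1


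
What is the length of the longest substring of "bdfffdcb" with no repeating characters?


Input: "bdfffdcb"
Sliding window (track last position of each char):
  Position 0 ('b'): window [0,0] length 1 -- new best
  Position 1 ('d'): window [0,1] length 2 -- new best
  Position 2 ('f'): window [0,2] length 3 -- new best
  Position 3 ('f'): repeat (last at 2), move window start to 3
  Position 3 ('f'): window [3,3] length 1
  Position 4 ('f'): repeat (last at 3), move window start to 4
  Position 4 ('f'): window [4,4] length 1
  Position 5 ('d'): window [4,5] length 2
  Position 6 ('c'): window [4,6] length 3
  Position 7 ('b'): window [4,7] length 4 -- new best
Longest substring with no repeats: "fdcb" with length 4

4


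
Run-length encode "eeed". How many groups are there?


Input: eeed
Scanning for consecutive runs:
  Group 1: 'e' x 3 (positions 0-2)
  Group 2: 'd' x 1 (positions 3-3)
Total groups: 2

2


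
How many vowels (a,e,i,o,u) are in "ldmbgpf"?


Input: ldmbgpf
Checking each character:
  'l' at position 0: consonant
  'd' at position 1: consonant
  'm' at position 2: consonant
  'b' at position 3: consonant
  'g' at position 4: consonant
  'p' at position 5: consonant
  'f' at position 6: consonant
Total vowels: 0

0


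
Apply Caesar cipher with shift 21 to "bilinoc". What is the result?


Caesar cipher: shift "bilinoc" by 21
  'b' (pos 1) + 21 = pos 22 = 'w'
  'i' (pos 8) + 21 = pos 3 = 'd'
  'l' (pos 11) + 21 = pos 6 = 'g'
  'i' (pos 8) + 21 = pos 3 = 'd'
  'n' (pos 13) + 21 = pos 8 = 'i'
  'o' (pos 14) + 21 = pos 9 = 'j'
  'c' (pos 2) + 21 = pos 23 = 'x'
Result: wdgdijx

wdgdijx


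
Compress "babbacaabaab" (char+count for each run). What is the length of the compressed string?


Input: babbacaabaab
Runs:
  'b' x 1 => "b1"
  'a' x 1 => "a1"
  'b' x 2 => "b2"
  'a' x 1 => "a1"
  'c' x 1 => "c1"
  'a' x 2 => "a2"
  'b' x 1 => "b1"
  'a' x 2 => "a2"
  'b' x 1 => "b1"
Compressed: "b1a1b2a1c1a2b1a2b1"
Compressed length: 18

18


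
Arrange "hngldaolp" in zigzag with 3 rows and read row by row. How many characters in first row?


Zigzag "hngldaolp" into 3 rows:
Placing characters:
  'h' => row 0
  'n' => row 1
  'g' => row 2
  'l' => row 1
  'd' => row 0
  'a' => row 1
  'o' => row 2
  'l' => row 1
  'p' => row 0
Rows:
  Row 0: "hdp"
  Row 1: "nlal"
  Row 2: "go"
First row length: 3

3


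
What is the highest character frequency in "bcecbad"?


Input: bcecbad
Character counts:
  'a': 1
  'b': 2
  'c': 2
  'd': 1
  'e': 1
Maximum frequency: 2

2


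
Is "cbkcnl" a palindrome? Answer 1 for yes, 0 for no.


Input: cbkcnl
Reversed: lnckbc
  Compare pos 0 ('c') with pos 5 ('l'): MISMATCH
  Compare pos 1 ('b') with pos 4 ('n'): MISMATCH
  Compare pos 2 ('k') with pos 3 ('c'): MISMATCH
Result: not a palindrome

0


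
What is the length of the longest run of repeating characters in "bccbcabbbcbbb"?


Input: "bccbcabbbcbbb"
Scanning for longest run:
  Position 1 ('c'): new char, reset run to 1
  Position 2 ('c'): continues run of 'c', length=2
  Position 3 ('b'): new char, reset run to 1
  Position 4 ('c'): new char, reset run to 1
  Position 5 ('a'): new char, reset run to 1
  Position 6 ('b'): new char, reset run to 1
  Position 7 ('b'): continues run of 'b', length=2
  Position 8 ('b'): continues run of 'b', length=3
  Position 9 ('c'): new char, reset run to 1
  Position 10 ('b'): new char, reset run to 1
  Position 11 ('b'): continues run of 'b', length=2
  Position 12 ('b'): continues run of 'b', length=3
Longest run: 'b' with length 3

3


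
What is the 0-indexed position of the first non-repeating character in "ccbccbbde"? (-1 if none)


Input: ccbccbbde
Character frequencies:
  'b': 3
  'c': 4
  'd': 1
  'e': 1
Scanning left to right for freq == 1:
  Position 0 ('c'): freq=4, skip
  Position 1 ('c'): freq=4, skip
  Position 2 ('b'): freq=3, skip
  Position 3 ('c'): freq=4, skip
  Position 4 ('c'): freq=4, skip
  Position 5 ('b'): freq=3, skip
  Position 6 ('b'): freq=3, skip
  Position 7 ('d'): unique! => answer = 7

7


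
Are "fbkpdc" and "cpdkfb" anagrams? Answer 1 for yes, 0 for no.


Strings: "fbkpdc", "cpdkfb"
Sorted first:  bcdfkp
Sorted second: bcdfkp
Sorted forms match => anagrams

1


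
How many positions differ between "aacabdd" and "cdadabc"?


Comparing "aacabdd" and "cdadabc" position by position:
  Position 0: 'a' vs 'c' => DIFFER
  Position 1: 'a' vs 'd' => DIFFER
  Position 2: 'c' vs 'a' => DIFFER
  Position 3: 'a' vs 'd' => DIFFER
  Position 4: 'b' vs 'a' => DIFFER
  Position 5: 'd' vs 'b' => DIFFER
  Position 6: 'd' vs 'c' => DIFFER
Positions that differ: 7

7


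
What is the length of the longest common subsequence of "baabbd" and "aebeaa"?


LCS of "baabbd" and "aebeaa"
DP table:
           a    e    b    e    a    a
      0    0    0    0    0    0    0
  b   0    0    0    1    1    1    1
  a   0    1    1    1    1    2    2
  a   0    1    1    1    1    2    3
  b   0    1    1    2    2    2    3
  b   0    1    1    2    2    2    3
  d   0    1    1    2    2    2    3
LCS length = dp[6][6] = 3

3


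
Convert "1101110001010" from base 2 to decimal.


Input: "1101110001010" in base 2
Positional expansion:
  Digit '1' (value 1) x 2^12 = 4096
  Digit '1' (value 1) x 2^11 = 2048
  Digit '0' (value 0) x 2^10 = 0
  Digit '1' (value 1) x 2^9 = 512
  Digit '1' (value 1) x 2^8 = 256
  Digit '1' (value 1) x 2^7 = 128
  Digit '0' (value 0) x 2^6 = 0
  Digit '0' (value 0) x 2^5 = 0
  Digit '0' (value 0) x 2^4 = 0
  Digit '1' (value 1) x 2^3 = 8
  Digit '0' (value 0) x 2^2 = 0
  Digit '1' (value 1) x 2^1 = 2
  Digit '0' (value 0) x 2^0 = 0
Sum = 7050

7050


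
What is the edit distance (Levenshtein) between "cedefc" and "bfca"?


Computing edit distance: "cedefc" -> "bfca"
DP table:
           b    f    c    a
      0    1    2    3    4
  c   1    1    2    2    3
  e   2    2    2    3    3
  d   3    3    3    3    4
  e   4    4    4    4    4
  f   5    5    4    5    5
  c   6    6    5    4    5
Edit distance = dp[6][4] = 5

5


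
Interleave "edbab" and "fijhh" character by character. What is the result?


Interleaving "edbab" and "fijhh":
  Position 0: 'e' from first, 'f' from second => "ef"
  Position 1: 'd' from first, 'i' from second => "di"
  Position 2: 'b' from first, 'j' from second => "bj"
  Position 3: 'a' from first, 'h' from second => "ah"
  Position 4: 'b' from first, 'h' from second => "bh"
Result: efdibjahbh

efdibjahbh


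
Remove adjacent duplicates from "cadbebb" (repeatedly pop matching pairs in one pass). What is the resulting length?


Input: cadbebb
Stack-based adjacent duplicate removal:
  Read 'c': push. Stack: c
  Read 'a': push. Stack: ca
  Read 'd': push. Stack: cad
  Read 'b': push. Stack: cadb
  Read 'e': push. Stack: cadbe
  Read 'b': push. Stack: cadbeb
  Read 'b': matches stack top 'b' => pop. Stack: cadbe
Final stack: "cadbe" (length 5)

5


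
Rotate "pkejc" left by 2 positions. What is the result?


Input: "pkejc", rotate left by 2
First 2 characters: "pk"
Remaining characters: "ejc"
Concatenate remaining + first: "ejc" + "pk" = "ejcpk"

ejcpk


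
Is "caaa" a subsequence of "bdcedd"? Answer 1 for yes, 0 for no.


Check if "caaa" is a subsequence of "bdcedd"
Greedy scan:
  Position 0 ('b'): no match needed
  Position 1 ('d'): no match needed
  Position 2 ('c'): matches sub[0] = 'c'
  Position 3 ('e'): no match needed
  Position 4 ('d'): no match needed
  Position 5 ('d'): no match needed
Only matched 1/4 characters => not a subsequence

0


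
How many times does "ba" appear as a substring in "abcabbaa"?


Searching for "ba" in "abcabbaa"
Scanning each position:
  Position 0: "ab" => no
  Position 1: "bc" => no
  Position 2: "ca" => no
  Position 3: "ab" => no
  Position 4: "bb" => no
  Position 5: "ba" => MATCH
  Position 6: "aa" => no
Total occurrences: 1

1


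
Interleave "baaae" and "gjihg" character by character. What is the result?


Interleaving "baaae" and "gjihg":
  Position 0: 'b' from first, 'g' from second => "bg"
  Position 1: 'a' from first, 'j' from second => "aj"
  Position 2: 'a' from first, 'i' from second => "ai"
  Position 3: 'a' from first, 'h' from second => "ah"
  Position 4: 'e' from first, 'g' from second => "eg"
Result: bgajaiaheg

bgajaiaheg


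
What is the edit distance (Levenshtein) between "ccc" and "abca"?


Computing edit distance: "ccc" -> "abca"
DP table:
           a    b    c    a
      0    1    2    3    4
  c   1    1    2    2    3
  c   2    2    2    2    3
  c   3    3    3    2    3
Edit distance = dp[3][4] = 3

3


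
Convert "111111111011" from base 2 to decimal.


Input: "111111111011" in base 2
Positional expansion:
  Digit '1' (value 1) x 2^11 = 2048
  Digit '1' (value 1) x 2^10 = 1024
  Digit '1' (value 1) x 2^9 = 512
  Digit '1' (value 1) x 2^8 = 256
  Digit '1' (value 1) x 2^7 = 128
  Digit '1' (value 1) x 2^6 = 64
  Digit '1' (value 1) x 2^5 = 32
  Digit '1' (value 1) x 2^4 = 16
  Digit '1' (value 1) x 2^3 = 8
  Digit '0' (value 0) x 2^2 = 0
  Digit '1' (value 1) x 2^1 = 2
  Digit '1' (value 1) x 2^0 = 1
Sum = 4091

4091


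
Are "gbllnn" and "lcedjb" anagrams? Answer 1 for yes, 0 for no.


Strings: "gbllnn", "lcedjb"
Sorted first:  bgllnn
Sorted second: bcdejl
Differ at position 1: 'g' vs 'c' => not anagrams

0


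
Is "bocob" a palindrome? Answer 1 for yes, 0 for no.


Input: bocob
Reversed: bocob
  Compare pos 0 ('b') with pos 4 ('b'): match
  Compare pos 1 ('o') with pos 3 ('o'): match
Result: palindrome

1


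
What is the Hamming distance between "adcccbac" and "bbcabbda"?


Comparing "adcccbac" and "bbcabbda" position by position:
  Position 0: 'a' vs 'b' => differ
  Position 1: 'd' vs 'b' => differ
  Position 2: 'c' vs 'c' => same
  Position 3: 'c' vs 'a' => differ
  Position 4: 'c' vs 'b' => differ
  Position 5: 'b' vs 'b' => same
  Position 6: 'a' vs 'd' => differ
  Position 7: 'c' vs 'a' => differ
Total differences (Hamming distance): 6

6


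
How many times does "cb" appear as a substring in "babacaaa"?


Searching for "cb" in "babacaaa"
Scanning each position:
  Position 0: "ba" => no
  Position 1: "ab" => no
  Position 2: "ba" => no
  Position 3: "ac" => no
  Position 4: "ca" => no
  Position 5: "aa" => no
  Position 6: "aa" => no
Total occurrences: 0

0


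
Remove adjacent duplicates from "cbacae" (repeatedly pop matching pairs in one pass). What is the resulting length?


Input: cbacae
Stack-based adjacent duplicate removal:
  Read 'c': push. Stack: c
  Read 'b': push. Stack: cb
  Read 'a': push. Stack: cba
  Read 'c': push. Stack: cbac
  Read 'a': push. Stack: cbaca
  Read 'e': push. Stack: cbacae
Final stack: "cbacae" (length 6)

6


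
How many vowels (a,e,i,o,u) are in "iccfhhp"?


Input: iccfhhp
Checking each character:
  'i' at position 0: vowel (running total: 1)
  'c' at position 1: consonant
  'c' at position 2: consonant
  'f' at position 3: consonant
  'h' at position 4: consonant
  'h' at position 5: consonant
  'p' at position 6: consonant
Total vowels: 1

1


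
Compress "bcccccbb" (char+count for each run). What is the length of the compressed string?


Input: bcccccbb
Runs:
  'b' x 1 => "b1"
  'c' x 5 => "c5"
  'b' x 2 => "b2"
Compressed: "b1c5b2"
Compressed length: 6

6


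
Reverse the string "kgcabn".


Input: kgcabn
Reading characters right to left:
  Position 5: 'n'
  Position 4: 'b'
  Position 3: 'a'
  Position 2: 'c'
  Position 1: 'g'
  Position 0: 'k'
Reversed: nbacgk

nbacgk


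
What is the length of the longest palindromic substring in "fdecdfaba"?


Input: "fdecdfaba"
Checking substrings for palindromes:
  [6:9] "aba" (len 3) => palindrome
Longest palindromic substring: "aba" with length 3

3


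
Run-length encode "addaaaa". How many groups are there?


Input: addaaaa
Scanning for consecutive runs:
  Group 1: 'a' x 1 (positions 0-0)
  Group 2: 'd' x 2 (positions 1-2)
  Group 3: 'a' x 4 (positions 3-6)
Total groups: 3

3


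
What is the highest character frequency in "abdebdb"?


Input: abdebdb
Character counts:
  'a': 1
  'b': 3
  'd': 2
  'e': 1
Maximum frequency: 3

3


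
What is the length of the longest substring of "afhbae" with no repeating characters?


Input: "afhbae"
Sliding window (track last position of each char):
  Position 0 ('a'): window [0,0] length 1 -- new best
  Position 1 ('f'): window [0,1] length 2 -- new best
  Position 2 ('h'): window [0,2] length 3 -- new best
  Position 3 ('b'): window [0,3] length 4 -- new best
  Position 4 ('a'): repeat (last at 0), move window start to 1
  Position 4 ('a'): window [1,4] length 4
  Position 5 ('e'): window [1,5] length 5 -- new best
Longest substring with no repeats: "fhbae" with length 5

5


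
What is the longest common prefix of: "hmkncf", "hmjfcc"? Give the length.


Words: hmkncf, hmjfcc
  Position 0: all 'h' => match
  Position 1: all 'm' => match
  Position 2: ('k', 'j') => mismatch, stop
LCP = "hm" (length 2)

2


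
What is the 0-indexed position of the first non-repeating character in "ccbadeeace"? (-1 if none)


Input: ccbadeeace
Character frequencies:
  'a': 2
  'b': 1
  'c': 3
  'd': 1
  'e': 3
Scanning left to right for freq == 1:
  Position 0 ('c'): freq=3, skip
  Position 1 ('c'): freq=3, skip
  Position 2 ('b'): unique! => answer = 2

2


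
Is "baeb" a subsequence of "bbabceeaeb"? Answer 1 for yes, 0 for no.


Check if "baeb" is a subsequence of "bbabceeaeb"
Greedy scan:
  Position 0 ('b'): matches sub[0] = 'b'
  Position 1 ('b'): no match needed
  Position 2 ('a'): matches sub[1] = 'a'
  Position 3 ('b'): no match needed
  Position 4 ('c'): no match needed
  Position 5 ('e'): matches sub[2] = 'e'
  Position 6 ('e'): no match needed
  Position 7 ('a'): no match needed
  Position 8 ('e'): no match needed
  Position 9 ('b'): matches sub[3] = 'b'
All 4 characters matched => is a subsequence

1


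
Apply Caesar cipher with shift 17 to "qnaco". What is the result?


Caesar cipher: shift "qnaco" by 17
  'q' (pos 16) + 17 = pos 7 = 'h'
  'n' (pos 13) + 17 = pos 4 = 'e'
  'a' (pos 0) + 17 = pos 17 = 'r'
  'c' (pos 2) + 17 = pos 19 = 't'
  'o' (pos 14) + 17 = pos 5 = 'f'
Result: hertf

hertf


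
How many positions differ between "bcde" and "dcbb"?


Comparing "bcde" and "dcbb" position by position:
  Position 0: 'b' vs 'd' => DIFFER
  Position 1: 'c' vs 'c' => same
  Position 2: 'd' vs 'b' => DIFFER
  Position 3: 'e' vs 'b' => DIFFER
Positions that differ: 3

3


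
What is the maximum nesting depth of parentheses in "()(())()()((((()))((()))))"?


Input: "()(())()()((((()))((()))))"
Tracking depth:
  Position 0 '(': depth becomes 1
  Position 1 ')': depth becomes 0
  Position 2 '(': depth becomes 1
  Position 3 '(': depth becomes 2
  Position 4 ')': depth becomes 1
  Position 5 ')': depth becomes 0
  Position 6 '(': depth becomes 1
  Position 7 ')': depth becomes 0
  Position 8 '(': depth becomes 1
  Position 9 ')': depth becomes 0
  Position 10 '(': depth becomes 1
  Position 11 '(': depth becomes 2
  Position 12 '(': depth becomes 3
  Position 13 '(': depth becomes 4
  Position 14 '(': depth becomes 5
  Position 15 ')': depth becomes 4
  Position 16 ')': depth becomes 3
  Position 17 ')': depth becomes 2
  Position 18 '(': depth becomes 3
  Position 19 '(': depth becomes 4
  Position 20 '(': depth becomes 5
  Position 21 ')': depth becomes 4
  Position 22 ')': depth becomes 3
  Position 23 ')': depth becomes 2
  Position 24 ')': depth becomes 1
  Position 25 ')': depth becomes 0
Maximum depth reached: 5

5


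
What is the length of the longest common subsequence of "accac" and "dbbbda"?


LCS of "accac" and "dbbbda"
DP table:
           d    b    b    b    d    a
      0    0    0    0    0    0    0
  a   0    0    0    0    0    0    1
  c   0    0    0    0    0    0    1
  c   0    0    0    0    0    0    1
  a   0    0    0    0    0    0    1
  c   0    0    0    0    0    0    1
LCS length = dp[5][6] = 1

1


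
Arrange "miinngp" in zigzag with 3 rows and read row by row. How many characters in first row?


Zigzag "miinngp" into 3 rows:
Placing characters:
  'm' => row 0
  'i' => row 1
  'i' => row 2
  'n' => row 1
  'n' => row 0
  'g' => row 1
  'p' => row 2
Rows:
  Row 0: "mn"
  Row 1: "ing"
  Row 2: "ip"
First row length: 2

2


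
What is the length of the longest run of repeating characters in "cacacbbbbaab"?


Input: "cacacbbbbaab"
Scanning for longest run:
  Position 1 ('a'): new char, reset run to 1
  Position 2 ('c'): new char, reset run to 1
  Position 3 ('a'): new char, reset run to 1
  Position 4 ('c'): new char, reset run to 1
  Position 5 ('b'): new char, reset run to 1
  Position 6 ('b'): continues run of 'b', length=2
  Position 7 ('b'): continues run of 'b', length=3
  Position 8 ('b'): continues run of 'b', length=4
  Position 9 ('a'): new char, reset run to 1
  Position 10 ('a'): continues run of 'a', length=2
  Position 11 ('b'): new char, reset run to 1
Longest run: 'b' with length 4

4


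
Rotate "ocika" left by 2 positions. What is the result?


Input: "ocika", rotate left by 2
First 2 characters: "oc"
Remaining characters: "ika"
Concatenate remaining + first: "ika" + "oc" = "ikaoc"

ikaoc


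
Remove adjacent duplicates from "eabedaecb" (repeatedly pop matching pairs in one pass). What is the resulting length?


Input: eabedaecb
Stack-based adjacent duplicate removal:
  Read 'e': push. Stack: e
  Read 'a': push. Stack: ea
  Read 'b': push. Stack: eab
  Read 'e': push. Stack: eabe
  Read 'd': push. Stack: eabed
  Read 'a': push. Stack: eabeda
  Read 'e': push. Stack: eabedae
  Read 'c': push. Stack: eabedaec
  Read 'b': push. Stack: eabedaecb
Final stack: "eabedaecb" (length 9)

9


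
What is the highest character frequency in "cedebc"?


Input: cedebc
Character counts:
  'b': 1
  'c': 2
  'd': 1
  'e': 2
Maximum frequency: 2

2


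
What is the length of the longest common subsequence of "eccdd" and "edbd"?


LCS of "eccdd" and "edbd"
DP table:
           e    d    b    d
      0    0    0    0    0
  e   0    1    1    1    1
  c   0    1    1    1    1
  c   0    1    1    1    1
  d   0    1    2    2    2
  d   0    1    2    2    3
LCS length = dp[5][4] = 3

3


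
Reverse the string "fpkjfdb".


Input: fpkjfdb
Reading characters right to left:
  Position 6: 'b'
  Position 5: 'd'
  Position 4: 'f'
  Position 3: 'j'
  Position 2: 'k'
  Position 1: 'p'
  Position 0: 'f'
Reversed: bdfjkpf

bdfjkpf


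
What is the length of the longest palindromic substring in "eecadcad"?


Input: "eecadcad"
Checking substrings for palindromes:
  [0:2] "ee" (len 2) => palindrome
Longest palindromic substring: "ee" with length 2

2


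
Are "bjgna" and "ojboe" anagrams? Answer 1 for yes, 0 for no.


Strings: "bjgna", "ojboe"
Sorted first:  abgjn
Sorted second: bejoo
Differ at position 0: 'a' vs 'b' => not anagrams

0


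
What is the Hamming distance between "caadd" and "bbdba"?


Comparing "caadd" and "bbdba" position by position:
  Position 0: 'c' vs 'b' => differ
  Position 1: 'a' vs 'b' => differ
  Position 2: 'a' vs 'd' => differ
  Position 3: 'd' vs 'b' => differ
  Position 4: 'd' vs 'a' => differ
Total differences (Hamming distance): 5

5


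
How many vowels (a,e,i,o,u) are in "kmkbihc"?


Input: kmkbihc
Checking each character:
  'k' at position 0: consonant
  'm' at position 1: consonant
  'k' at position 2: consonant
  'b' at position 3: consonant
  'i' at position 4: vowel (running total: 1)
  'h' at position 5: consonant
  'c' at position 6: consonant
Total vowels: 1

1


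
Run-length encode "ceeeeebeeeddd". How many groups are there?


Input: ceeeeebeeeddd
Scanning for consecutive runs:
  Group 1: 'c' x 1 (positions 0-0)
  Group 2: 'e' x 5 (positions 1-5)
  Group 3: 'b' x 1 (positions 6-6)
  Group 4: 'e' x 3 (positions 7-9)
  Group 5: 'd' x 3 (positions 10-12)
Total groups: 5

5


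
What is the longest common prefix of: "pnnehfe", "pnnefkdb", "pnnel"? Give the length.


Words: pnnehfe, pnnefkdb, pnnel
  Position 0: all 'p' => match
  Position 1: all 'n' => match
  Position 2: all 'n' => match
  Position 3: all 'e' => match
  Position 4: ('h', 'f', 'l') => mismatch, stop
LCP = "pnne" (length 4)

4


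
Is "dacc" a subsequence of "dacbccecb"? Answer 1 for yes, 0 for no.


Check if "dacc" is a subsequence of "dacbccecb"
Greedy scan:
  Position 0 ('d'): matches sub[0] = 'd'
  Position 1 ('a'): matches sub[1] = 'a'
  Position 2 ('c'): matches sub[2] = 'c'
  Position 3 ('b'): no match needed
  Position 4 ('c'): matches sub[3] = 'c'
  Position 5 ('c'): no match needed
  Position 6 ('e'): no match needed
  Position 7 ('c'): no match needed
  Position 8 ('b'): no match needed
All 4 characters matched => is a subsequence

1


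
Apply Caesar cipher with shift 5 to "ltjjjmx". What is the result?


Caesar cipher: shift "ltjjjmx" by 5
  'l' (pos 11) + 5 = pos 16 = 'q'
  't' (pos 19) + 5 = pos 24 = 'y'
  'j' (pos 9) + 5 = pos 14 = 'o'
  'j' (pos 9) + 5 = pos 14 = 'o'
  'j' (pos 9) + 5 = pos 14 = 'o'
  'm' (pos 12) + 5 = pos 17 = 'r'
  'x' (pos 23) + 5 = pos 2 = 'c'
Result: qyooorc

qyooorc


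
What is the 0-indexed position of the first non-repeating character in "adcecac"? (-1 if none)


Input: adcecac
Character frequencies:
  'a': 2
  'c': 3
  'd': 1
  'e': 1
Scanning left to right for freq == 1:
  Position 0 ('a'): freq=2, skip
  Position 1 ('d'): unique! => answer = 1

1


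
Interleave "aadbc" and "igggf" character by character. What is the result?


Interleaving "aadbc" and "igggf":
  Position 0: 'a' from first, 'i' from second => "ai"
  Position 1: 'a' from first, 'g' from second => "ag"
  Position 2: 'd' from first, 'g' from second => "dg"
  Position 3: 'b' from first, 'g' from second => "bg"
  Position 4: 'c' from first, 'f' from second => "cf"
Result: aiagdgbgcf

aiagdgbgcf


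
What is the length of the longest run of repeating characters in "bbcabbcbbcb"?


Input: "bbcabbcbbcb"
Scanning for longest run:
  Position 1 ('b'): continues run of 'b', length=2
  Position 2 ('c'): new char, reset run to 1
  Position 3 ('a'): new char, reset run to 1
  Position 4 ('b'): new char, reset run to 1
  Position 5 ('b'): continues run of 'b', length=2
  Position 6 ('c'): new char, reset run to 1
  Position 7 ('b'): new char, reset run to 1
  Position 8 ('b'): continues run of 'b', length=2
  Position 9 ('c'): new char, reset run to 1
  Position 10 ('b'): new char, reset run to 1
Longest run: 'b' with length 2

2


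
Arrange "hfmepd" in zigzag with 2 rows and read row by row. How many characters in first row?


Zigzag "hfmepd" into 2 rows:
Placing characters:
  'h' => row 0
  'f' => row 1
  'm' => row 0
  'e' => row 1
  'p' => row 0
  'd' => row 1
Rows:
  Row 0: "hmp"
  Row 1: "fed"
First row length: 3

3


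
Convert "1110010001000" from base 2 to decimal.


Input: "1110010001000" in base 2
Positional expansion:
  Digit '1' (value 1) x 2^12 = 4096
  Digit '1' (value 1) x 2^11 = 2048
  Digit '1' (value 1) x 2^10 = 1024
  Digit '0' (value 0) x 2^9 = 0
  Digit '0' (value 0) x 2^8 = 0
  Digit '1' (value 1) x 2^7 = 128
  Digit '0' (value 0) x 2^6 = 0
  Digit '0' (value 0) x 2^5 = 0
  Digit '0' (value 0) x 2^4 = 0
  Digit '1' (value 1) x 2^3 = 8
  Digit '0' (value 0) x 2^2 = 0
  Digit '0' (value 0) x 2^1 = 0
  Digit '0' (value 0) x 2^0 = 0
Sum = 7304

7304


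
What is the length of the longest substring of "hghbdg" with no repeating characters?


Input: "hghbdg"
Sliding window (track last position of each char):
  Position 0 ('h'): window [0,0] length 1 -- new best
  Position 1 ('g'): window [0,1] length 2 -- new best
  Position 2 ('h'): repeat (last at 0), move window start to 1
  Position 2 ('h'): window [1,2] length 2
  Position 3 ('b'): window [1,3] length 3 -- new best
  Position 4 ('d'): window [1,4] length 4 -- new best
  Position 5 ('g'): repeat (last at 1), move window start to 2
  Position 5 ('g'): window [2,5] length 4
Longest substring with no repeats: "ghbd" with length 4

4


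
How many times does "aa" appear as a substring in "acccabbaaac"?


Searching for "aa" in "acccabbaaac"
Scanning each position:
  Position 0: "ac" => no
  Position 1: "cc" => no
  Position 2: "cc" => no
  Position 3: "ca" => no
  Position 4: "ab" => no
  Position 5: "bb" => no
  Position 6: "ba" => no
  Position 7: "aa" => MATCH
  Position 8: "aa" => MATCH
  Position 9: "ac" => no
Total occurrences: 2

2


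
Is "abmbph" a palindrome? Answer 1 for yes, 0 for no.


Input: abmbph
Reversed: hpbmba
  Compare pos 0 ('a') with pos 5 ('h'): MISMATCH
  Compare pos 1 ('b') with pos 4 ('p'): MISMATCH
  Compare pos 2 ('m') with pos 3 ('b'): MISMATCH
Result: not a palindrome

0


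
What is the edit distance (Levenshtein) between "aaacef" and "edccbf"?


Computing edit distance: "aaacef" -> "edccbf"
DP table:
           e    d    c    c    b    f
      0    1    2    3    4    5    6
  a   1    1    2    3    4    5    6
  a   2    2    2    3    4    5    6
  a   3    3    3    3    4    5    6
  c   4    4    4    3    3    4    5
  e   5    4    5    4    4    4    5
  f   6    5    5    5    5    5    4
Edit distance = dp[6][6] = 4

4


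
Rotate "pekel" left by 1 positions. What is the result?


Input: "pekel", rotate left by 1
First 1 characters: "p"
Remaining characters: "ekel"
Concatenate remaining + first: "ekel" + "p" = "ekelp"

ekelp


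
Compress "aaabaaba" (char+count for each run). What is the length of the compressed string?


Input: aaabaaba
Runs:
  'a' x 3 => "a3"
  'b' x 1 => "b1"
  'a' x 2 => "a2"
  'b' x 1 => "b1"
  'a' x 1 => "a1"
Compressed: "a3b1a2b1a1"
Compressed length: 10

10


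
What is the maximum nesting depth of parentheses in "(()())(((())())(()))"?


Input: "(()())(((())())(()))"
Tracking depth:
  Position 0 '(': depth becomes 1
  Position 1 '(': depth becomes 2
  Position 2 ')': depth becomes 1
  Position 3 '(': depth becomes 2
  Position 4 ')': depth becomes 1
  Position 5 ')': depth becomes 0
  Position 6 '(': depth becomes 1
  Position 7 '(': depth becomes 2
  Position 8 '(': depth becomes 3
  Position 9 '(': depth becomes 4
  Position 10 ')': depth becomes 3
  Position 11 ')': depth becomes 2
  Position 12 '(': depth becomes 3
  Position 13 ')': depth becomes 2
  Position 14 ')': depth becomes 1
  Position 15 '(': depth becomes 2
  Position 16 '(': depth becomes 3
  Position 17 ')': depth becomes 2
  Position 18 ')': depth becomes 1
  Position 19 ')': depth becomes 0
Maximum depth reached: 4

4


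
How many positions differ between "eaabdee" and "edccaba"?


Comparing "eaabdee" and "edccaba" position by position:
  Position 0: 'e' vs 'e' => same
  Position 1: 'a' vs 'd' => DIFFER
  Position 2: 'a' vs 'c' => DIFFER
  Position 3: 'b' vs 'c' => DIFFER
  Position 4: 'd' vs 'a' => DIFFER
  Position 5: 'e' vs 'b' => DIFFER
  Position 6: 'e' vs 'a' => DIFFER
Positions that differ: 6

6


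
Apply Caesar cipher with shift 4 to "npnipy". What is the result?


Caesar cipher: shift "npnipy" by 4
  'n' (pos 13) + 4 = pos 17 = 'r'
  'p' (pos 15) + 4 = pos 19 = 't'
  'n' (pos 13) + 4 = pos 17 = 'r'
  'i' (pos 8) + 4 = pos 12 = 'm'
  'p' (pos 15) + 4 = pos 19 = 't'
  'y' (pos 24) + 4 = pos 2 = 'c'
Result: rtrmtc

rtrmtc


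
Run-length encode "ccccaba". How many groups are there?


Input: ccccaba
Scanning for consecutive runs:
  Group 1: 'c' x 4 (positions 0-3)
  Group 2: 'a' x 1 (positions 4-4)
  Group 3: 'b' x 1 (positions 5-5)
  Group 4: 'a' x 1 (positions 6-6)
Total groups: 4

4


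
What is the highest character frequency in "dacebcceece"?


Input: dacebcceece
Character counts:
  'a': 1
  'b': 1
  'c': 4
  'd': 1
  'e': 4
Maximum frequency: 4

4


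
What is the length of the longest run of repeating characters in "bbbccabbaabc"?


Input: "bbbccabbaabc"
Scanning for longest run:
  Position 1 ('b'): continues run of 'b', length=2
  Position 2 ('b'): continues run of 'b', length=3
  Position 3 ('c'): new char, reset run to 1
  Position 4 ('c'): continues run of 'c', length=2
  Position 5 ('a'): new char, reset run to 1
  Position 6 ('b'): new char, reset run to 1
  Position 7 ('b'): continues run of 'b', length=2
  Position 8 ('a'): new char, reset run to 1
  Position 9 ('a'): continues run of 'a', length=2
  Position 10 ('b'): new char, reset run to 1
  Position 11 ('c'): new char, reset run to 1
Longest run: 'b' with length 3

3


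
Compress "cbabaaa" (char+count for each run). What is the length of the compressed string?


Input: cbabaaa
Runs:
  'c' x 1 => "c1"
  'b' x 1 => "b1"
  'a' x 1 => "a1"
  'b' x 1 => "b1"
  'a' x 3 => "a3"
Compressed: "c1b1a1b1a3"
Compressed length: 10

10


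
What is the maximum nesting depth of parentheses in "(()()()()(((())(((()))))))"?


Input: "(()()()()(((())(((()))))))"
Tracking depth:
  Position 0 '(': depth becomes 1
  Position 1 '(': depth becomes 2
  Position 2 ')': depth becomes 1
  Position 3 '(': depth becomes 2
  Position 4 ')': depth becomes 1
  Position 5 '(': depth becomes 2
  Position 6 ')': depth becomes 1
  Position 7 '(': depth becomes 2
  Position 8 ')': depth becomes 1
  Position 9 '(': depth becomes 2
  Position 10 '(': depth becomes 3
  Position 11 '(': depth becomes 4
  Position 12 '(': depth becomes 5
  Position 13 ')': depth becomes 4
  Position 14 ')': depth becomes 3
  Position 15 '(': depth becomes 4
  Position 16 '(': depth becomes 5
  Position 17 '(': depth becomes 6
  Position 18 '(': depth becomes 7
  Position 19 ')': depth becomes 6
  Position 20 ')': depth becomes 5
  Position 21 ')': depth becomes 4
  Position 22 ')': depth becomes 3
  Position 23 ')': depth becomes 2
  Position 24 ')': depth becomes 1
  Position 25 ')': depth becomes 0
Maximum depth reached: 7

7


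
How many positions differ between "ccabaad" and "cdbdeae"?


Comparing "ccabaad" and "cdbdeae" position by position:
  Position 0: 'c' vs 'c' => same
  Position 1: 'c' vs 'd' => DIFFER
  Position 2: 'a' vs 'b' => DIFFER
  Position 3: 'b' vs 'd' => DIFFER
  Position 4: 'a' vs 'e' => DIFFER
  Position 5: 'a' vs 'a' => same
  Position 6: 'd' vs 'e' => DIFFER
Positions that differ: 5

5


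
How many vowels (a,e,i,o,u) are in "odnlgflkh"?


Input: odnlgflkh
Checking each character:
  'o' at position 0: vowel (running total: 1)
  'd' at position 1: consonant
  'n' at position 2: consonant
  'l' at position 3: consonant
  'g' at position 4: consonant
  'f' at position 5: consonant
  'l' at position 6: consonant
  'k' at position 7: consonant
  'h' at position 8: consonant
Total vowels: 1

1


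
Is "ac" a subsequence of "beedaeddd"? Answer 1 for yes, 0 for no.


Check if "ac" is a subsequence of "beedaeddd"
Greedy scan:
  Position 0 ('b'): no match needed
  Position 1 ('e'): no match needed
  Position 2 ('e'): no match needed
  Position 3 ('d'): no match needed
  Position 4 ('a'): matches sub[0] = 'a'
  Position 5 ('e'): no match needed
  Position 6 ('d'): no match needed
  Position 7 ('d'): no match needed
  Position 8 ('d'): no match needed
Only matched 1/2 characters => not a subsequence

0


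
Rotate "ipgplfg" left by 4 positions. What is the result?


Input: "ipgplfg", rotate left by 4
First 4 characters: "ipgp"
Remaining characters: "lfg"
Concatenate remaining + first: "lfg" + "ipgp" = "lfgipgp"

lfgipgp


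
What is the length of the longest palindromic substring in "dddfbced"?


Input: "dddfbced"
Checking substrings for palindromes:
  [0:3] "ddd" (len 3) => palindrome
  [0:2] "dd" (len 2) => palindrome
  [1:3] "dd" (len 2) => palindrome
Longest palindromic substring: "ddd" with length 3

3


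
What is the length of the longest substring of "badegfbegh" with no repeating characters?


Input: "badegfbegh"
Sliding window (track last position of each char):
  Position 0 ('b'): window [0,0] length 1 -- new best
  Position 1 ('a'): window [0,1] length 2 -- new best
  Position 2 ('d'): window [0,2] length 3 -- new best
  Position 3 ('e'): window [0,3] length 4 -- new best
  Position 4 ('g'): window [0,4] length 5 -- new best
  Position 5 ('f'): window [0,5] length 6 -- new best
  Position 6 ('b'): repeat (last at 0), move window start to 1
  Position 6 ('b'): window [1,6] length 6
  Position 7 ('e'): repeat (last at 3), move window start to 4
  Position 7 ('e'): window [4,7] length 4
  Position 8 ('g'): repeat (last at 4), move window start to 5
  Position 8 ('g'): window [5,8] length 4
  Position 9 ('h'): window [5,9] length 5
Longest substring with no repeats: "badegf" with length 6

6


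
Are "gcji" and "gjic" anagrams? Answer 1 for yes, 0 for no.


Strings: "gcji", "gjic"
Sorted first:  cgij
Sorted second: cgij
Sorted forms match => anagrams

1


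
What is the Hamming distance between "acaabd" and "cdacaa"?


Comparing "acaabd" and "cdacaa" position by position:
  Position 0: 'a' vs 'c' => differ
  Position 1: 'c' vs 'd' => differ
  Position 2: 'a' vs 'a' => same
  Position 3: 'a' vs 'c' => differ
  Position 4: 'b' vs 'a' => differ
  Position 5: 'd' vs 'a' => differ
Total differences (Hamming distance): 5

5


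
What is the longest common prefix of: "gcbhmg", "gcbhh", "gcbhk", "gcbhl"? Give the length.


Words: gcbhmg, gcbhh, gcbhk, gcbhl
  Position 0: all 'g' => match
  Position 1: all 'c' => match
  Position 2: all 'b' => match
  Position 3: all 'h' => match
  Position 4: ('m', 'h', 'k', 'l') => mismatch, stop
LCP = "gcbh" (length 4)

4


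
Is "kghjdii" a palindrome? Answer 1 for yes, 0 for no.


Input: kghjdii
Reversed: iidjhgk
  Compare pos 0 ('k') with pos 6 ('i'): MISMATCH
  Compare pos 1 ('g') with pos 5 ('i'): MISMATCH
  Compare pos 2 ('h') with pos 4 ('d'): MISMATCH
Result: not a palindrome

0


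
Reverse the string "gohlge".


Input: gohlge
Reading characters right to left:
  Position 5: 'e'
  Position 4: 'g'
  Position 3: 'l'
  Position 2: 'h'
  Position 1: 'o'
  Position 0: 'g'
Reversed: eglhog

eglhog


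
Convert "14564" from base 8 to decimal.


Input: "14564" in base 8
Positional expansion:
  Digit '1' (value 1) x 8^4 = 4096
  Digit '4' (value 4) x 8^3 = 2048
  Digit '5' (value 5) x 8^2 = 320
  Digit '6' (value 6) x 8^1 = 48
  Digit '4' (value 4) x 8^0 = 4
Sum = 6516

6516


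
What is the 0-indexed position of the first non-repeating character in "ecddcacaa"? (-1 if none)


Input: ecddcacaa
Character frequencies:
  'a': 3
  'c': 3
  'd': 2
  'e': 1
Scanning left to right for freq == 1:
  Position 0 ('e'): unique! => answer = 0

0


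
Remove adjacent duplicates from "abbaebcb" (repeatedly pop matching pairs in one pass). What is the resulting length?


Input: abbaebcb
Stack-based adjacent duplicate removal:
  Read 'a': push. Stack: a
  Read 'b': push. Stack: ab
  Read 'b': matches stack top 'b' => pop. Stack: a
  Read 'a': matches stack top 'a' => pop. Stack: (empty)
  Read 'e': push. Stack: e
  Read 'b': push. Stack: eb
  Read 'c': push. Stack: ebc
  Read 'b': push. Stack: ebcb
Final stack: "ebcb" (length 4)

4


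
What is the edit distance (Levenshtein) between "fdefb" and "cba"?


Computing edit distance: "fdefb" -> "cba"
DP table:
           c    b    a
      0    1    2    3
  f   1    1    2    3
  d   2    2    2    3
  e   3    3    3    3
  f   4    4    4    4
  b   5    5    4    5
Edit distance = dp[5][3] = 5

5


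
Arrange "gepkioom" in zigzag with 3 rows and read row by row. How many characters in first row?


Zigzag "gepkioom" into 3 rows:
Placing characters:
  'g' => row 0
  'e' => row 1
  'p' => row 2
  'k' => row 1
  'i' => row 0
  'o' => row 1
  'o' => row 2
  'm' => row 1
Rows:
  Row 0: "gi"
  Row 1: "ekom"
  Row 2: "po"
First row length: 2

2


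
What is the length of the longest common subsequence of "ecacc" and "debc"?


LCS of "ecacc" and "debc"
DP table:
           d    e    b    c
      0    0    0    0    0
  e   0    0    1    1    1
  c   0    0    1    1    2
  a   0    0    1    1    2
  c   0    0    1    1    2
  c   0    0    1    1    2
LCS length = dp[5][4] = 2

2


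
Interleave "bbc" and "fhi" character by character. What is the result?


Interleaving "bbc" and "fhi":
  Position 0: 'b' from first, 'f' from second => "bf"
  Position 1: 'b' from first, 'h' from second => "bh"
  Position 2: 'c' from first, 'i' from second => "ci"
Result: bfbhci

bfbhci


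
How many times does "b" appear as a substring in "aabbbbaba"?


Searching for "b" in "aabbbbaba"
Scanning each position:
  Position 0: "a" => no
  Position 1: "a" => no
  Position 2: "b" => MATCH
  Position 3: "b" => MATCH
  Position 4: "b" => MATCH
  Position 5: "b" => MATCH
  Position 6: "a" => no
  Position 7: "b" => MATCH
  Position 8: "a" => no
Total occurrences: 5

5


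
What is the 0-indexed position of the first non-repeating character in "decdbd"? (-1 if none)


Input: decdbd
Character frequencies:
  'b': 1
  'c': 1
  'd': 3
  'e': 1
Scanning left to right for freq == 1:
  Position 0 ('d'): freq=3, skip
  Position 1 ('e'): unique! => answer = 1

1


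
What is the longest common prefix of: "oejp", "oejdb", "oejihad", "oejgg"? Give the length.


Words: oejp, oejdb, oejihad, oejgg
  Position 0: all 'o' => match
  Position 1: all 'e' => match
  Position 2: all 'j' => match
  Position 3: ('p', 'd', 'i', 'g') => mismatch, stop
LCP = "oej" (length 3)

3


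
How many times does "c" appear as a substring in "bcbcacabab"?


Searching for "c" in "bcbcacabab"
Scanning each position:
  Position 0: "b" => no
  Position 1: "c" => MATCH
  Position 2: "b" => no
  Position 3: "c" => MATCH
  Position 4: "a" => no
  Position 5: "c" => MATCH
  Position 6: "a" => no
  Position 7: "b" => no
  Position 8: "a" => no
  Position 9: "b" => no
Total occurrences: 3

3


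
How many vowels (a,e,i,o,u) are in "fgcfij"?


Input: fgcfij
Checking each character:
  'f' at position 0: consonant
  'g' at position 1: consonant
  'c' at position 2: consonant
  'f' at position 3: consonant
  'i' at position 4: vowel (running total: 1)
  'j' at position 5: consonant
Total vowels: 1

1


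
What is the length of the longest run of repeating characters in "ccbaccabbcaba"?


Input: "ccbaccabbcaba"
Scanning for longest run:
  Position 1 ('c'): continues run of 'c', length=2
  Position 2 ('b'): new char, reset run to 1
  Position 3 ('a'): new char, reset run to 1
  Position 4 ('c'): new char, reset run to 1
  Position 5 ('c'): continues run of 'c', length=2
  Position 6 ('a'): new char, reset run to 1
  Position 7 ('b'): new char, reset run to 1
  Position 8 ('b'): continues run of 'b', length=2
  Position 9 ('c'): new char, reset run to 1
  Position 10 ('a'): new char, reset run to 1
  Position 11 ('b'): new char, reset run to 1
  Position 12 ('a'): new char, reset run to 1
Longest run: 'c' with length 2

2
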